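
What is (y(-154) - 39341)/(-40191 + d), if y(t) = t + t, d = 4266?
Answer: 39649/35925 ≈ 1.1037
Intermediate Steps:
y(t) = 2*t
(y(-154) - 39341)/(-40191 + d) = (2*(-154) - 39341)/(-40191 + 4266) = (-308 - 39341)/(-35925) = -39649*(-1/35925) = 39649/35925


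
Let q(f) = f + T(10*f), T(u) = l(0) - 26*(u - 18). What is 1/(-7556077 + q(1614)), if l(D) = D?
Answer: -1/7973635 ≈ -1.2541e-7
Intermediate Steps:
T(u) = 468 - 26*u (T(u) = 0 - 26*(u - 18) = 0 - 26*(-18 + u) = 0 + (468 - 26*u) = 468 - 26*u)
q(f) = 468 - 259*f (q(f) = f + (468 - 260*f) = 468 - 259*f)
1/(-7556077 + q(1614)) = 1/(-7556077 + (468 - 259*1614)) = 1/(-7556077 + (468 - 418026)) = 1/(-7556077 - 417558) = 1/(-7973635) = -1/7973635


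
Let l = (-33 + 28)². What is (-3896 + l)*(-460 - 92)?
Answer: 2136792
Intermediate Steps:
l = 25 (l = (-5)² = 25)
(-3896 + l)*(-460 - 92) = (-3896 + 25)*(-460 - 92) = -3871*(-552) = 2136792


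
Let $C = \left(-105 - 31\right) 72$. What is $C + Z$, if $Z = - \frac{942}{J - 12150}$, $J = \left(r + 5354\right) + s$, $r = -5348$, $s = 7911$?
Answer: $- \frac{13816198}{1411} \approx -9791.8$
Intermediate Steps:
$J = 7917$ ($J = \left(-5348 + 5354\right) + 7911 = 6 + 7911 = 7917$)
$C = -9792$ ($C = \left(-136\right) 72 = -9792$)
$Z = \frac{314}{1411}$ ($Z = - \frac{942}{7917 - 12150} = - \frac{942}{-4233} = \left(-942\right) \left(- \frac{1}{4233}\right) = \frac{314}{1411} \approx 0.22254$)
$C + Z = -9792 + \frac{314}{1411} = - \frac{13816198}{1411}$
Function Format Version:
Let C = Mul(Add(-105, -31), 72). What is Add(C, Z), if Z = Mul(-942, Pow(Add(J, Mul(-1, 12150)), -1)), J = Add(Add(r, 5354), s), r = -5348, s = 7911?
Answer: Rational(-13816198, 1411) ≈ -9791.8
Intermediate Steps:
J = 7917 (J = Add(Add(-5348, 5354), 7911) = Add(6, 7911) = 7917)
C = -9792 (C = Mul(-136, 72) = -9792)
Z = Rational(314, 1411) (Z = Mul(-942, Pow(Add(7917, Mul(-1, 12150)), -1)) = Mul(-942, Pow(Add(7917, -12150), -1)) = Mul(-942, Pow(-4233, -1)) = Mul(-942, Rational(-1, 4233)) = Rational(314, 1411) ≈ 0.22254)
Add(C, Z) = Add(-9792, Rational(314, 1411)) = Rational(-13816198, 1411)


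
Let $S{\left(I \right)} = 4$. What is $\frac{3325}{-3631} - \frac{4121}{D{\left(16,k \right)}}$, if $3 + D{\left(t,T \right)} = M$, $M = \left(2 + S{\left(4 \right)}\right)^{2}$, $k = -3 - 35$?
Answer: $- \frac{15073076}{119823} \approx -125.79$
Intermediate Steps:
$k = -38$
$M = 36$ ($M = \left(2 + 4\right)^{2} = 6^{2} = 36$)
$D{\left(t,T \right)} = 33$ ($D{\left(t,T \right)} = -3 + 36 = 33$)
$\frac{3325}{-3631} - \frac{4121}{D{\left(16,k \right)}} = \frac{3325}{-3631} - \frac{4121}{33} = 3325 \left(- \frac{1}{3631}\right) - \frac{4121}{33} = - \frac{3325}{3631} - \frac{4121}{33} = - \frac{15073076}{119823}$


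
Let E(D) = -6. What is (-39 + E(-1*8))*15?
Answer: -675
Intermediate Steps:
(-39 + E(-1*8))*15 = (-39 - 6)*15 = -45*15 = -675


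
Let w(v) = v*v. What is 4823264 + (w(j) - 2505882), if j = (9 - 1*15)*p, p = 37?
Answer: 2366666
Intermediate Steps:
j = -222 (j = (9 - 1*15)*37 = (9 - 15)*37 = -6*37 = -222)
w(v) = v**2
4823264 + (w(j) - 2505882) = 4823264 + ((-222)**2 - 2505882) = 4823264 + (49284 - 2505882) = 4823264 - 2456598 = 2366666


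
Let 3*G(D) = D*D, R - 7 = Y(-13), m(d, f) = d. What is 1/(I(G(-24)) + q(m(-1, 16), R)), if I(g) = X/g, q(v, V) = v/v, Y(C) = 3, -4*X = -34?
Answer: 384/401 ≈ 0.95761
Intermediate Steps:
X = 17/2 (X = -¼*(-34) = 17/2 ≈ 8.5000)
R = 10 (R = 7 + 3 = 10)
G(D) = D²/3 (G(D) = (D*D)/3 = D²/3)
q(v, V) = 1
I(g) = 17/(2*g)
1/(I(G(-24)) + q(m(-1, 16), R)) = 1/(17/(2*(((⅓)*(-24)²))) + 1) = 1/(17/(2*(((⅓)*576))) + 1) = 1/((17/2)/192 + 1) = 1/((17/2)*(1/192) + 1) = 1/(17/384 + 1) = 1/(401/384) = 384/401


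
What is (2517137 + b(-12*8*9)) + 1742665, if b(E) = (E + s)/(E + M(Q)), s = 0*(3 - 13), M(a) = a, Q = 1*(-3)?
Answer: 1231083066/289 ≈ 4.2598e+6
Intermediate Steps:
Q = -3
s = 0 (s = 0*(-10) = 0)
b(E) = E/(-3 + E) (b(E) = (E + 0)/(E - 3) = E/(-3 + E))
(2517137 + b(-12*8*9)) + 1742665 = (2517137 + (-12*8*9)/(-3 - 12*8*9)) + 1742665 = (2517137 + (-96*9)/(-3 - 96*9)) + 1742665 = (2517137 - 864/(-3 - 864)) + 1742665 = (2517137 - 864/(-867)) + 1742665 = (2517137 - 864*(-1/867)) + 1742665 = (2517137 + 288/289) + 1742665 = 727452881/289 + 1742665 = 1231083066/289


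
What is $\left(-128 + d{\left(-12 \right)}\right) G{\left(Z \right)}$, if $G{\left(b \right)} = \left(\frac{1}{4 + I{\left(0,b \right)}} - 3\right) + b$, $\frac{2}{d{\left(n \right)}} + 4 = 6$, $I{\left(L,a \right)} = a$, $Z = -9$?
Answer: $\frac{7747}{5} \approx 1549.4$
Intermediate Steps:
$d{\left(n \right)} = 1$ ($d{\left(n \right)} = \frac{2}{-4 + 6} = \frac{2}{2} = 2 \cdot \frac{1}{2} = 1$)
$G{\left(b \right)} = -3 + b + \frac{1}{4 + b}$ ($G{\left(b \right)} = \left(\frac{1}{4 + b} - 3\right) + b = \left(-3 + \frac{1}{4 + b}\right) + b = -3 + b + \frac{1}{4 + b}$)
$\left(-128 + d{\left(-12 \right)}\right) G{\left(Z \right)} = \left(-128 + 1\right) \frac{-11 - 9 + \left(-9\right)^{2}}{4 - 9} = - 127 \frac{-11 - 9 + 81}{-5} = - 127 \left(\left(- \frac{1}{5}\right) 61\right) = \left(-127\right) \left(- \frac{61}{5}\right) = \frac{7747}{5}$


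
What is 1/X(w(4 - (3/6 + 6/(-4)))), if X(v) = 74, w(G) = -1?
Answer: 1/74 ≈ 0.013514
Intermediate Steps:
1/X(w(4 - (3/6 + 6/(-4)))) = 1/74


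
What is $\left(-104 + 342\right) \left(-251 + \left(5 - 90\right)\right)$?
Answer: $-79968$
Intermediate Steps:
$\left(-104 + 342\right) \left(-251 + \left(5 - 90\right)\right) = 238 \left(-251 + \left(5 - 90\right)\right) = 238 \left(-251 - 85\right) = 238 \left(-336\right) = -79968$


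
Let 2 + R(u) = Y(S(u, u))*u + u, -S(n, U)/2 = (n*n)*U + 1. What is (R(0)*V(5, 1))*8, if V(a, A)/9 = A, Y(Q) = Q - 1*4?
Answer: -144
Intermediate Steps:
S(n, U) = -2 - 2*U*n² (S(n, U) = -2*((n*n)*U + 1) = -2*(n²*U + 1) = -2*(U*n² + 1) = -2*(1 + U*n²) = -2 - 2*U*n²)
Y(Q) = -4 + Q (Y(Q) = Q - 4 = -4 + Q)
V(a, A) = 9*A
R(u) = -2 + u + u*(-6 - 2*u³) (R(u) = -2 + ((-4 + (-2 - 2*u*u²))*u + u) = -2 + ((-4 + (-2 - 2*u³))*u + u) = -2 + ((-6 - 2*u³)*u + u) = -2 + (u*(-6 - 2*u³) + u) = -2 + (u + u*(-6 - 2*u³)) = -2 + u + u*(-6 - 2*u³))
(R(0)*V(5, 1))*8 = ((-2 + 0 - 2*0*(3 + 0³))*(9*1))*8 = ((-2 + 0 - 2*0*(3 + 0))*9)*8 = ((-2 + 0 - 2*0*3)*9)*8 = ((-2 + 0 + 0)*9)*8 = -2*9*8 = -18*8 = -144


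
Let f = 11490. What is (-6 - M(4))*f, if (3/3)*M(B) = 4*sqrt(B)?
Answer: -160860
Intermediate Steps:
M(B) = 4*sqrt(B)
(-6 - M(4))*f = (-6 - 4*sqrt(4))*11490 = (-6 - 4*2)*11490 = (-6 - 1*8)*11490 = (-6 - 8)*11490 = -14*11490 = -160860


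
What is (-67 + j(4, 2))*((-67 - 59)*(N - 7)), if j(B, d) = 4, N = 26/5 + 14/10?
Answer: -15876/5 ≈ -3175.2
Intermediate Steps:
N = 33/5 (N = 26*(1/5) + 14*(1/10) = 26/5 + 7/5 = 33/5 ≈ 6.6000)
(-67 + j(4, 2))*((-67 - 59)*(N - 7)) = (-67 + 4)*((-67 - 59)*(33/5 - 7)) = -(-7938)*(-2)/5 = -63*252/5 = -15876/5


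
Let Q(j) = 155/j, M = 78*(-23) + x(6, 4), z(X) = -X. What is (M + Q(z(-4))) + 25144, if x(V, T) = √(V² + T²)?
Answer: 93555/4 + 2*√13 ≈ 23396.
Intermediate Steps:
x(V, T) = √(T² + V²)
M = -1794 + 2*√13 (M = 78*(-23) + √(4² + 6²) = -1794 + √(16 + 36) = -1794 + √52 = -1794 + 2*√13 ≈ -1786.8)
(M + Q(z(-4))) + 25144 = ((-1794 + 2*√13) + 155/((-1*(-4)))) + 25144 = ((-1794 + 2*√13) + 155/4) + 25144 = (-7021/4 + 2*√13) + 25144 = 93555/4 + 2*√13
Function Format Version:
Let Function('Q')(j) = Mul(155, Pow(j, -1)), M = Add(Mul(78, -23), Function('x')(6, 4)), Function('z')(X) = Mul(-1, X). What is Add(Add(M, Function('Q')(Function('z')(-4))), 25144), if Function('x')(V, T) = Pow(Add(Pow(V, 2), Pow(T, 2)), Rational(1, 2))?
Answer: Add(Rational(93555, 4), Mul(2, Pow(13, Rational(1, 2)))) ≈ 23396.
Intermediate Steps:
Function('x')(V, T) = Pow(Add(Pow(T, 2), Pow(V, 2)), Rational(1, 2))
M = Add(-1794, Mul(2, Pow(13, Rational(1, 2)))) (M = Add(Mul(78, -23), Pow(Add(Pow(4, 2), Pow(6, 2)), Rational(1, 2))) = Add(-1794, Pow(Add(16, 36), Rational(1, 2))) = Add(-1794, Pow(52, Rational(1, 2))) = Add(-1794, Mul(2, Pow(13, Rational(1, 2)))) ≈ -1786.8)
Add(Add(M, Function('Q')(Function('z')(-4))), 25144) = Add(Add(Add(-1794, Mul(2, Pow(13, Rational(1, 2)))), Mul(155, Pow(Mul(-1, -4), -1))), 25144) = Add(Add(Add(-1794, Mul(2, Pow(13, Rational(1, 2)))), Mul(155, Pow(4, -1))), 25144) = Add(Add(Add(-1794, Mul(2, Pow(13, Rational(1, 2)))), Mul(155, Rational(1, 4))), 25144) = Add(Add(Add(-1794, Mul(2, Pow(13, Rational(1, 2)))), Rational(155, 4)), 25144) = Add(Add(Rational(-7021, 4), Mul(2, Pow(13, Rational(1, 2)))), 25144) = Add(Rational(93555, 4), Mul(2, Pow(13, Rational(1, 2))))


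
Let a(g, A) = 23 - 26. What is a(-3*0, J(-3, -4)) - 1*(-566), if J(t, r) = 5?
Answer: 563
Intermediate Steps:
a(g, A) = -3
a(-3*0, J(-3, -4)) - 1*(-566) = -3 - 1*(-566) = -3 + 566 = 563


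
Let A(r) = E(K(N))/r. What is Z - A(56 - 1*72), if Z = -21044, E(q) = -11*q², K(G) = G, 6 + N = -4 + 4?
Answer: -84275/4 ≈ -21069.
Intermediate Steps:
N = -6 (N = -6 + (-4 + 4) = -6 + 0 = -6)
A(r) = -396/r (A(r) = (-11*(-6)²)/r = (-11*36)/r = -396/r)
Z - A(56 - 1*72) = -21044 - (-396)/(56 - 1*72) = -21044 - (-396)/(56 - 72) = -21044 - (-396)/(-16) = -21044 - (-396)*(-1)/16 = -21044 - 1*99/4 = -21044 - 99/4 = -84275/4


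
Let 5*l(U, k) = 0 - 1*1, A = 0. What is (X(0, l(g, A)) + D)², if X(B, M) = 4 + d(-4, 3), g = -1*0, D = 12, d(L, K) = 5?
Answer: 441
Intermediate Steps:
g = 0
l(U, k) = -⅕ (l(U, k) = (0 - 1*1)/5 = (0 - 1)/5 = (⅕)*(-1) = -⅕)
X(B, M) = 9 (X(B, M) = 4 + 5 = 9)
(X(0, l(g, A)) + D)² = (9 + 12)² = 21² = 441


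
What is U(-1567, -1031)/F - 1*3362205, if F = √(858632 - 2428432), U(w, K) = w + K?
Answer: -3362205 + 1299*I*√15698/78490 ≈ -3.3622e+6 + 2.0736*I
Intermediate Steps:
U(w, K) = K + w
F = 10*I*√15698 (F = √(-1569800) = 10*I*√15698 ≈ 1252.9*I)
U(-1567, -1031)/F - 1*3362205 = (-1031 - 1567)/((10*I*√15698)) - 1*3362205 = -(-1299)*I*√15698/78490 - 3362205 = 1299*I*√15698/78490 - 3362205 = -3362205 + 1299*I*√15698/78490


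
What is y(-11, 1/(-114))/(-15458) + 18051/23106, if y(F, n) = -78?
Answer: 46805771/59528758 ≈ 0.78627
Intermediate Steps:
y(-11, 1/(-114))/(-15458) + 18051/23106 = -78/(-15458) + 18051/23106 = -78*(-1/15458) + 18051*(1/23106) = 39/7729 + 6017/7702 = 46805771/59528758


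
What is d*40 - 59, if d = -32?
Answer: -1339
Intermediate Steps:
d*40 - 59 = -32*40 - 59 = -1280 - 59 = -1339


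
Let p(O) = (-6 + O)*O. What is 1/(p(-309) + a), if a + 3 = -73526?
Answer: 1/23806 ≈ 4.2006e-5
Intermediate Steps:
p(O) = O*(-6 + O)
a = -73529 (a = -3 - 73526 = -73529)
1/(p(-309) + a) = 1/(-309*(-6 - 309) - 73529) = 1/(-309*(-315) - 73529) = 1/(97335 - 73529) = 1/23806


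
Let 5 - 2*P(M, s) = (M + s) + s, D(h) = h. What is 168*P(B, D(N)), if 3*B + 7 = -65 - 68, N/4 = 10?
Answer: -2380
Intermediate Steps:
N = 40 (N = 4*10 = 40)
B = -140/3 (B = -7/3 + (-65 - 68)/3 = -7/3 + (⅓)*(-133) = -7/3 - 133/3 = -140/3 ≈ -46.667)
P(M, s) = 5/2 - s - M/2 (P(M, s) = 5/2 - ((M + s) + s)/2 = 5/2 - (M + 2*s)/2 = 5/2 + (-s - M/2) = 5/2 - s - M/2)
168*P(B, D(N)) = 168*(5/2 - 1*40 - ½*(-140/3)) = 168*(5/2 - 40 + 70/3) = 168*(-85/6) = -2380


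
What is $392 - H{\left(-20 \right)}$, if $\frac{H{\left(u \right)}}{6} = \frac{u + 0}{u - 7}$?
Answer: $\frac{3488}{9} \approx 387.56$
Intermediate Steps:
$H{\left(u \right)} = \frac{6 u}{-7 + u}$ ($H{\left(u \right)} = 6 \frac{u + 0}{u - 7} = 6 \frac{u}{-7 + u} = \frac{6 u}{-7 + u}$)
$392 - H{\left(-20 \right)} = 392 - 6 \left(-20\right) \frac{1}{-7 - 20} = 392 - 6 \left(-20\right) \frac{1}{-27} = 392 - 6 \left(-20\right) \left(- \frac{1}{27}\right) = 392 - \frac{40}{9} = \frac{3488}{9}$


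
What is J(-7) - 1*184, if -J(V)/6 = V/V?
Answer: -190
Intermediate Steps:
J(V) = -6 (J(V) = -6*V/V = -6*1 = -6)
J(-7) - 1*184 = -6 - 1*184 = -6 - 184 = -190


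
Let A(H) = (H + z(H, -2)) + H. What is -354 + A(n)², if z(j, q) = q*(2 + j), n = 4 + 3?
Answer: -338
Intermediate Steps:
n = 7
A(H) = -4 (A(H) = (H - 2*(2 + H)) + H = (H + (-4 - 2*H)) + H = (-4 - H) + H = -4)
-354 + A(n)² = -354 + (-4)² = -354 + 16 = -338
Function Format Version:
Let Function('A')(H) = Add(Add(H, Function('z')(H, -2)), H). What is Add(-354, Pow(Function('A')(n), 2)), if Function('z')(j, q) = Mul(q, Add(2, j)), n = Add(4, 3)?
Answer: -338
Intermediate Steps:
n = 7
Function('A')(H) = -4 (Function('A')(H) = Add(Add(H, Mul(-2, Add(2, H))), H) = Add(Add(H, Add(-4, Mul(-2, H))), H) = Add(Add(-4, Mul(-1, H)), H) = -4)
Add(-354, Pow(Function('A')(n), 2)) = Add(-354, Pow(-4, 2)) = Add(-354, 16) = -338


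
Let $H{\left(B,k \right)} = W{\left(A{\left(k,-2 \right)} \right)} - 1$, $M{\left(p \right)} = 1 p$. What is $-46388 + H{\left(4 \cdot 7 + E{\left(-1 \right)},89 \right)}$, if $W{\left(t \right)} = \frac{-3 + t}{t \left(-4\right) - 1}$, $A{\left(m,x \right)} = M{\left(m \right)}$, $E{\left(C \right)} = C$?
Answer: $- \frac{16560959}{357} \approx -46389.0$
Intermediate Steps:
$M{\left(p \right)} = p$
$A{\left(m,x \right)} = m$
$W{\left(t \right)} = \frac{-3 + t}{-1 - 4 t}$ ($W{\left(t \right)} = \frac{-3 + t}{- 4 t - 1} = \frac{-3 + t}{-1 - 4 t}$)
$H{\left(B,k \right)} = -1 + \frac{3 - k}{1 + 4 k}$ ($H{\left(B,k \right)} = \frac{3 - k}{1 + 4 k} - 1 = -1 + \frac{3 - k}{1 + 4 k}$)
$-46388 + H{\left(4 \cdot 7 + E{\left(-1 \right)},89 \right)} = -46388 + \frac{2 - 445}{1 + 4 \cdot 89} = -46388 + \frac{2 - 445}{1 + 356} = -46388 + \frac{1}{357} \left(-443\right) = -46388 - \frac{443}{357} = - \frac{16560959}{357}$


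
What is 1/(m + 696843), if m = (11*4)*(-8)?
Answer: 1/696491 ≈ 1.4358e-6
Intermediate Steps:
m = -352 (m = 44*(-8) = -352)
1/(m + 696843) = 1/(-352 + 696843) = 1/696491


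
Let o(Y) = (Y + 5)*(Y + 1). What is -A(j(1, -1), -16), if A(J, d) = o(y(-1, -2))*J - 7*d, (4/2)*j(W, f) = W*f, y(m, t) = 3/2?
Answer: -831/8 ≈ -103.88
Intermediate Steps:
y(m, t) = 3/2 (y(m, t) = 3*(½) = 3/2)
j(W, f) = W*f/2 (j(W, f) = (W*f)/2 = W*f/2)
o(Y) = (1 + Y)*(5 + Y) (o(Y) = (5 + Y)*(1 + Y) = (1 + Y)*(5 + Y))
A(J, d) = -7*d + 65*J/4 (A(J, d) = (5 + (3/2)² + 6*(3/2))*J - 7*d = (5 + 9/4 + 9)*J - 7*d = 65*J/4 - 7*d = -7*d + 65*J/4)
-A(j(1, -1), -16) = -(-7*(-16) + 65*((½)*1*(-1))/4) = -(112 + (65/4)*(-½)) = -(112 - 65/8) = -1*831/8 = -831/8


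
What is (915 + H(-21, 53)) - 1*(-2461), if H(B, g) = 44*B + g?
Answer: 2505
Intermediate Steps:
H(B, g) = g + 44*B
(915 + H(-21, 53)) - 1*(-2461) = (915 + (53 + 44*(-21))) - 1*(-2461) = (915 + (53 - 924)) + 2461 = (915 - 871) + 2461 = 44 + 2461 = 2505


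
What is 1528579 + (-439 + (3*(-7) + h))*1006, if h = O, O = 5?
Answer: 1070849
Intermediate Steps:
h = 5
1528579 + (-439 + (3*(-7) + h))*1006 = 1528579 + (-439 + (3*(-7) + 5))*1006 = 1528579 + (-439 + (-21 + 5))*1006 = 1528579 + (-439 - 16)*1006 = 1528579 - 455*1006 = 1528579 - 457730 = 1070849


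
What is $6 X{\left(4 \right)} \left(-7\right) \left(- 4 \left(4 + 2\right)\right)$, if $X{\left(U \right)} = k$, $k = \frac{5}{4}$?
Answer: $1260$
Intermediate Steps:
$k = \frac{5}{4}$ ($k = 5 \cdot \frac{1}{4} = \frac{5}{4} \approx 1.25$)
$X{\left(U \right)} = \frac{5}{4}$
$6 X{\left(4 \right)} \left(-7\right) \left(- 4 \left(4 + 2\right)\right) = 6 \cdot \frac{5}{4} \left(-7\right) \left(- 4 \left(4 + 2\right)\right) = 6 \left(- \frac{35 \left(\left(-4\right) 6\right)}{4}\right) = 6 \left(\left(- \frac{35}{4}\right) \left(-24\right)\right) = 6 \cdot 210 = 1260$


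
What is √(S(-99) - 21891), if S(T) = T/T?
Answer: I*√21890 ≈ 147.95*I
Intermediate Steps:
S(T) = 1
√(S(-99) - 21891) = √(1 - 21891) = √(-21890) = I*√21890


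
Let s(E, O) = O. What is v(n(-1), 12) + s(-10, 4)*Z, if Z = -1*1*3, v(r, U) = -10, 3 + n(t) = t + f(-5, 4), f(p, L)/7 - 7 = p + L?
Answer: -22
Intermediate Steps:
f(p, L) = 49 + 7*L + 7*p (f(p, L) = 49 + 7*(p + L) = 49 + 7*(L + p) = 49 + (7*L + 7*p) = 49 + 7*L + 7*p)
n(t) = 39 + t (n(t) = -3 + (t + (49 + 7*4 + 7*(-5))) = -3 + (t + (49 + 28 - 35)) = -3 + (t + 42) = -3 + (42 + t) = 39 + t)
Z = -3 (Z = -1*3 = -3)
v(n(-1), 12) + s(-10, 4)*Z = -10 + 4*(-3) = -10 - 12 = -22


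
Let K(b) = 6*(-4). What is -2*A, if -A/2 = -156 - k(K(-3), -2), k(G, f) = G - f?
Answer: -536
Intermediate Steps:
K(b) = -24
A = 268 (A = -2*(-156 - (-24 - 1*(-2))) = -2*(-156 - (-24 + 2)) = -2*(-156 - 1*(-22)) = -2*(-156 + 22) = -2*(-134) = 268)
-2*A = -2*268 = -536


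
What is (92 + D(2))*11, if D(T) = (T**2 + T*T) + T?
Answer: 1122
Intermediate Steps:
D(T) = T + 2*T**2 (D(T) = (T**2 + T**2) + T = 2*T**2 + T = T + 2*T**2)
(92 + D(2))*11 = (92 + 2*(1 + 2*2))*11 = (92 + 2*(1 + 4))*11 = (92 + 2*5)*11 = (92 + 10)*11 = 102*11 = 1122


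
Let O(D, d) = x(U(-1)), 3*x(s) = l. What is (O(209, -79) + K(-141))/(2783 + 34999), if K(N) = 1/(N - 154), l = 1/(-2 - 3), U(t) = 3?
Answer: -31/16718535 ≈ -1.8542e-6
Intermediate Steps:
l = -⅕ (l = 1/(-5) = -⅕ ≈ -0.20000)
x(s) = -1/15 (x(s) = (⅓)*(-⅕) = -1/15)
O(D, d) = -1/15
K(N) = 1/(-154 + N)
(O(209, -79) + K(-141))/(2783 + 34999) = (-1/15 + 1/(-154 - 141))/(2783 + 34999) = (-1/15 + 1/(-295))/37782 = (-1/15 - 1/295)*(1/37782) = -62/885*1/37782 = -31/16718535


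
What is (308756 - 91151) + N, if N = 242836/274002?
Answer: 29812224023/137001 ≈ 2.1761e+5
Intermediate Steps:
N = 121418/137001 (N = 242836*(1/274002) = 121418/137001 ≈ 0.88626)
(308756 - 91151) + N = (308756 - 91151) + 121418/137001 = 217605 + 121418/137001 = 29812224023/137001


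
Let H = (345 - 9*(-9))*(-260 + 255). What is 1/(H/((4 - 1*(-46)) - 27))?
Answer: -23/2130 ≈ -0.010798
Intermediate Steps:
H = -2130 (H = (345 + 81)*(-5) = 426*(-5) = -2130)
1/(H/((4 - 1*(-46)) - 27)) = 1/(-2130/((4 - 1*(-46)) - 27)) = 1/(-2130/((4 + 46) - 27)) = 1/(-2130/(50 - 27)) = 1/(-2130/23) = -23/2130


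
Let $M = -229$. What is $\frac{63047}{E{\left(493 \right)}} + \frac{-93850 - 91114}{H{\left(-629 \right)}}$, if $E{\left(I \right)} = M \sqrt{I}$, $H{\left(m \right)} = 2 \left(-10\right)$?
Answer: $\frac{46241}{5} - \frac{63047 \sqrt{493}}{112897} \approx 9235.8$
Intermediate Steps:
$H{\left(m \right)} = -20$
$E{\left(I \right)} = - 229 \sqrt{I}$
$\frac{63047}{E{\left(493 \right)}} + \frac{-93850 - 91114}{H{\left(-629 \right)}} = \frac{63047}{\left(-229\right) \sqrt{493}} + \frac{-93850 - 91114}{-20} = 63047 \left(- \frac{\sqrt{493}}{112897}\right) - - \frac{46241}{5} = - \frac{63047 \sqrt{493}}{112897} + \frac{46241}{5} = \frac{46241}{5} - \frac{63047 \sqrt{493}}{112897}$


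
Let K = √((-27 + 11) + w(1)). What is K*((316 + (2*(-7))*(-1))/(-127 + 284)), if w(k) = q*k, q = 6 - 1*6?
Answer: 1320*I/157 ≈ 8.4076*I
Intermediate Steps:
q = 0 (q = 6 - 6 = 0)
w(k) = 0 (w(k) = 0*k = 0)
K = 4*I (K = √((-27 + 11) + 0) = √(-16 + 0) = √(-16) = 4*I ≈ 4.0*I)
K*((316 + (2*(-7))*(-1))/(-127 + 284)) = (4*I)*((316 + (2*(-7))*(-1))/(-127 + 284)) = (4*I)*((316 - 14*(-1))/157) = (4*I)*((316 + 14)*(1/157)) = (4*I)*(330*(1/157)) = (4*I)*(330/157) = 1320*I/157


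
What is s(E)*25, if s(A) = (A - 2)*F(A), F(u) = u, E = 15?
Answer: 4875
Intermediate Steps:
s(A) = A*(-2 + A) (s(A) = (A - 2)*A = (-2 + A)*A = A*(-2 + A))
s(E)*25 = (15*(-2 + 15))*25 = (15*13)*25 = 195*25 = 4875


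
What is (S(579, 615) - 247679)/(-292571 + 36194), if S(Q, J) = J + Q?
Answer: 246485/256377 ≈ 0.96142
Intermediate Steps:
(S(579, 615) - 247679)/(-292571 + 36194) = ((615 + 579) - 247679)/(-292571 + 36194) = (1194 - 247679)/(-256377) = -246485*(-1/256377) = 246485/256377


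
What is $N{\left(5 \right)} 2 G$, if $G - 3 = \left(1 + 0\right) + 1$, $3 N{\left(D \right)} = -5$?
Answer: $- \frac{50}{3} \approx -16.667$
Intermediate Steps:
$N{\left(D \right)} = - \frac{5}{3}$ ($N{\left(D \right)} = \frac{1}{3} \left(-5\right) = - \frac{5}{3}$)
$G = 5$ ($G = 3 + \left(\left(1 + 0\right) + 1\right) = 3 + \left(1 + 1\right) = 3 + 2 = 5$)
$N{\left(5 \right)} 2 G = \left(- \frac{5}{3}\right) 2 \cdot 5 = \left(- \frac{10}{3}\right) 5 = - \frac{50}{3}$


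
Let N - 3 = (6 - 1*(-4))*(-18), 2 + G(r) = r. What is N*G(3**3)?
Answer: -4425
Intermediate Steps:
G(r) = -2 + r
N = -177 (N = 3 + (6 - 1*(-4))*(-18) = 3 + (6 + 4)*(-18) = 3 + 10*(-18) = 3 - 180 = -177)
N*G(3**3) = -177*(-2 + 3**3) = -177*(-2 + 27) = -177*25 = -4425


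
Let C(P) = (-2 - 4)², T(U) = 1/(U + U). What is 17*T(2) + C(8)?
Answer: 161/4 ≈ 40.250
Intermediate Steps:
T(U) = 1/(2*U)
C(P) = 36 (C(P) = (-6)² = 36)
17*T(2) + C(8) = 17*((½)/2) + 36 = 17*((½)*(½)) + 36 = 17*(¼) + 36 = 17/4 + 36 = 161/4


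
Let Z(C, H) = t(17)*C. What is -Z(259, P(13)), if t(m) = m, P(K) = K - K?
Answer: -4403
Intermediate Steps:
P(K) = 0
Z(C, H) = 17*C
-Z(259, P(13)) = -17*259 = -1*4403 = -4403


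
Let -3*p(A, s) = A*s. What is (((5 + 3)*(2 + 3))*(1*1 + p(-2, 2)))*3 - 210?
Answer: 70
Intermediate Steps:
p(A, s) = -A*s/3
(((5 + 3)*(2 + 3))*(1*1 + p(-2, 2)))*3 - 210 = (((5 + 3)*(2 + 3))*(1*1 - ⅓*(-2)*2))*3 - 210 = ((8*5)*(1 + 4/3))*3 - 210 = (40*(7/3))*3 - 210 = (280/3)*3 - 210 = 280 - 210 = 70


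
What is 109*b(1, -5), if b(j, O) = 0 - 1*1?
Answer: -109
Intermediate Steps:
b(j, O) = -1 (b(j, O) = 0 - 1 = -1)
109*b(1, -5) = 109*(-1) = -109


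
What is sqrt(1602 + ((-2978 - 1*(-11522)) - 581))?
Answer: sqrt(9565) ≈ 97.801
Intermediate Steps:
sqrt(1602 + ((-2978 - 1*(-11522)) - 581)) = sqrt(1602 + ((-2978 + 11522) - 581)) = sqrt(1602 + (8544 - 581)) = sqrt(1602 + 7963) = sqrt(9565)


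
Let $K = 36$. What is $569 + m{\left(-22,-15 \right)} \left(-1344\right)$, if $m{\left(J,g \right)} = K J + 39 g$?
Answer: $1851257$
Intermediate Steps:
$m{\left(J,g \right)} = 36 J + 39 g$
$569 + m{\left(-22,-15 \right)} \left(-1344\right) = 569 + \left(36 \left(-22\right) + 39 \left(-15\right)\right) \left(-1344\right) = 569 + \left(-792 - 585\right) \left(-1344\right) = 569 - -1850688 = 569 + 1850688 = 1851257$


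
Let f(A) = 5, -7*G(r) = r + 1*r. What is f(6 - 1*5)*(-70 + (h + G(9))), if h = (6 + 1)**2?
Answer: -825/7 ≈ -117.86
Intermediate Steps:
G(r) = -2*r/7 (G(r) = -(r + 1*r)/7 = -(r + r)/7 = -2*r/7)
h = 49 (h = 7**2 = 49)
f(6 - 1*5)*(-70 + (h + G(9))) = 5*(-70 + (49 - 2/7*9)) = 5*(-70 + (49 - 18/7)) = 5*(-70 + 325/7) = 5*(-165/7) = -825/7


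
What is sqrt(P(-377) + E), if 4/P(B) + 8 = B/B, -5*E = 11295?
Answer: I*sqrt(110719)/7 ≈ 47.535*I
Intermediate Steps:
E = -2259 (E = -1/5*11295 = -2259)
P(B) = -4/7 (P(B) = 4/(-8 + B/B) = 4/(-8 + 1) = 4/(-7) = 4*(-1/7) = -4/7)
sqrt(P(-377) + E) = sqrt(-4/7 - 2259) = sqrt(-15817/7) = I*sqrt(110719)/7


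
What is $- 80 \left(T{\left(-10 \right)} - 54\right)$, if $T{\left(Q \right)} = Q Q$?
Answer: $-3680$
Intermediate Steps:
$T{\left(Q \right)} = Q^{2}$
$- 80 \left(T{\left(-10 \right)} - 54\right) = - 80 \left(\left(-10\right)^{2} - 54\right) = - 80 \left(100 - 54\right) = \left(-80\right) 46 = -3680$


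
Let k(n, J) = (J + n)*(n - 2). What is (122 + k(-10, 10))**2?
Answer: 14884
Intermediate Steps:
k(n, J) = (-2 + n)*(J + n) (k(n, J) = (J + n)*(-2 + n) = (-2 + n)*(J + n))
(122 + k(-10, 10))**2 = (122 + ((-10)**2 - 2*10 - 2*(-10) + 10*(-10)))**2 = (122 + (100 - 20 + 20 - 100))**2 = (122 + 0)**2 = 122**2 = 14884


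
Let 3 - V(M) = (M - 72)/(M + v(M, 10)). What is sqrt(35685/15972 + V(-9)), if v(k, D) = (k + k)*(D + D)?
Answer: sqrt(493678581)/9922 ≈ 2.2394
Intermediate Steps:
v(k, D) = 4*D*k (v(k, D) = (2*k)*(2*D) = 4*D*k)
V(M) = 3 - (-72 + M)/(41*M) (V(M) = 3 - (M - 72)/(M + 4*10*M) = 3 - (-72 + M)/(M + 40*M) = 3 - (-72 + M)/(41*M))
sqrt(35685/15972 + V(-9)) = sqrt(35685/15972 + (2/41)*(36 + 61*(-9))/(-9)) = sqrt(35685*(1/15972) + (2/41)*(-1/9)*(36 - 549)) = sqrt(11895/5324 + (2/41)*(-1/9)*(-513)) = sqrt(11895/5324 + 114/41) = sqrt(1094631/218284) = sqrt(493678581)/9922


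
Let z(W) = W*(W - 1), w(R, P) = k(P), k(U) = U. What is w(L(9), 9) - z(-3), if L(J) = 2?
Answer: -3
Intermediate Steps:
w(R, P) = P
z(W) = W*(-1 + W)
w(L(9), 9) - z(-3) = 9 - (-3)*(-1 - 3) = 9 - (-3)*(-4) = 9 - 1*12 = 9 - 12 = -3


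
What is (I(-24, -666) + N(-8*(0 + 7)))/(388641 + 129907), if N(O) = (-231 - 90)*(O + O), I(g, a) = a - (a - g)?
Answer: 8982/129637 ≈ 0.069286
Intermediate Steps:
I(g, a) = g (I(g, a) = a + (g - a) = g)
N(O) = -642*O
(I(-24, -666) + N(-8*(0 + 7)))/(388641 + 129907) = (-24 - (-5136)*(0 + 7))/(388641 + 129907) = (-24 - (-5136)*7)/518548 = (-24 - 642*(-56))*(1/518548) = (-24 + 35952)*(1/518548) = 35928*(1/518548) = 8982/129637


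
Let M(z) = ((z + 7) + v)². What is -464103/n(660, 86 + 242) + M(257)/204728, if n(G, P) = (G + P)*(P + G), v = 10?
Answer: -2716236505/24980501104 ≈ -0.10873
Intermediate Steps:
n(G, P) = (G + P)² (n(G, P) = (G + P)*(G + P) = (G + P)²)
M(z) = (17 + z)² (M(z) = ((z + 7) + 10)² = ((7 + z) + 10)² = (17 + z)²)
-464103/n(660, 86 + 242) + M(257)/204728 = -464103/(660 + (86 + 242))² + (17 + 257)²/204728 = -464103/(660 + 328)² + 274²*(1/204728) = -464103/(988²) + 75076*(1/204728) = -464103/976144 + 18769/51182 = -2716236505/24980501104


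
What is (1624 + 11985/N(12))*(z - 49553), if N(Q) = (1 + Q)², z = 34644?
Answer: -4270548869/169 ≈ -2.5270e+7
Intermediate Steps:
(1624 + 11985/N(12))*(z - 49553) = (1624 + 11985/((1 + 12)²))*(34644 - 49553) = (1624 + 11985/(13²))*(-14909) = (1624 + 11985/169)*(-14909) = (286441/169)*(-14909) = -4270548869/169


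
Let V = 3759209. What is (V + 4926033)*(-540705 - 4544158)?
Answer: -44163265691846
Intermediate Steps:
(V + 4926033)*(-540705 - 4544158) = (3759209 + 4926033)*(-540705 - 4544158) = 8685242*(-5084863) = -44163265691846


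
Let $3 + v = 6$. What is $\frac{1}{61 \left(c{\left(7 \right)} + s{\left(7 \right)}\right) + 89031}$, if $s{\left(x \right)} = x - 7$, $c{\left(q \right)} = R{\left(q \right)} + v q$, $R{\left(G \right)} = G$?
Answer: $\frac{1}{90739} \approx 1.1021 \cdot 10^{-5}$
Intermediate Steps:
$v = 3$ ($v = -3 + 6 = 3$)
$c{\left(q \right)} = 4 q$ ($c{\left(q \right)} = q + 3 q = 4 q$)
$s{\left(x \right)} = -7 + x$ ($s{\left(x \right)} = x - 7 = -7 + x$)
$\frac{1}{61 \left(c{\left(7 \right)} + s{\left(7 \right)}\right) + 89031} = \frac{1}{61 \left(4 \cdot 7 + \left(-7 + 7\right)\right) + 89031} = \frac{1}{61 \left(28 + 0\right) + 89031} = \frac{1}{61 \cdot 28 + 89031} = \frac{1}{1708 + 89031} = \frac{1}{90739}$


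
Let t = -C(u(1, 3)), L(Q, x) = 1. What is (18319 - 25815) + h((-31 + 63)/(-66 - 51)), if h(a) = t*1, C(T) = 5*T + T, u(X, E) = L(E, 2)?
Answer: -7502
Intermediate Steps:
u(X, E) = 1
C(T) = 6*T
t = -6 ≈ -6.0000
h(a) = -6 (h(a) = -6*1 = -6)
(18319 - 25815) + h((-31 + 63)/(-66 - 51)) = (18319 - 25815) - 6 = -7496 - 6 = -7502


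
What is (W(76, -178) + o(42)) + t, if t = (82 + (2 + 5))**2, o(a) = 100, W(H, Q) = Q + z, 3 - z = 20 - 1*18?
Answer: 7844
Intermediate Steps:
z = 1 (z = 3 - (20 - 1*18) = 3 - (20 - 18) = 3 - 1*2 = 3 - 2 = 1)
W(H, Q) = 1 + Q (W(H, Q) = Q + 1 = 1 + Q)
t = 7921 (t = (82 + 7)**2 = 89**2 = 7921)
(W(76, -178) + o(42)) + t = ((1 - 178) + 100) + 7921 = (-177 + 100) + 7921 = -77 + 7921 = 7844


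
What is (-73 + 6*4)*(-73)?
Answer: 3577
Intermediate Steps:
(-73 + 6*4)*(-73) = (-73 + 24)*(-73) = -49*(-73) = 3577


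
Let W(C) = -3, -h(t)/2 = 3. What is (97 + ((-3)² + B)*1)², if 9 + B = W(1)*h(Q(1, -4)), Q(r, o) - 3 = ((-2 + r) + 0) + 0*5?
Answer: 13225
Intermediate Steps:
Q(r, o) = 1 + r (Q(r, o) = 3 + (((-2 + r) + 0) + 0*5) = 3 + ((-2 + r) + 0) = 3 + (-2 + r) = 1 + r)
h(t) = -6 (h(t) = -2*3 = -6)
B = 9 (B = -9 - 3*(-6) = -9 + 18 = 9)
(97 + ((-3)² + B)*1)² = (97 + ((-3)² + 9)*1)² = (97 + (9 + 9)*1)² = (97 + 18*1)² = (97 + 18)² = 115² = 13225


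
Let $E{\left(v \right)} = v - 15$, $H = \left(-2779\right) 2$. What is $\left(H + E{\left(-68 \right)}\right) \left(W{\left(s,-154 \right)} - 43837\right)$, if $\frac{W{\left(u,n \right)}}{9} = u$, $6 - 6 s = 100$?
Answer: $248079898$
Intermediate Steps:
$s = - \frac{47}{3}$ ($s = 1 - \frac{50}{3} = - \frac{47}{3} \approx -15.667$)
$W{\left(u,n \right)} = 9 u$
$H = -5558$
$E{\left(v \right)} = -15 + v$ ($E{\left(v \right)} = v - 15 = -15 + v$)
$\left(H + E{\left(-68 \right)}\right) \left(W{\left(s,-154 \right)} - 43837\right) = \left(-5558 - 83\right) \left(9 \left(- \frac{47}{3}\right) - 43837\right) = \left(-5558 - 83\right) \left(-141 - 43837\right) = \left(-5641\right) \left(-43978\right) = 248079898$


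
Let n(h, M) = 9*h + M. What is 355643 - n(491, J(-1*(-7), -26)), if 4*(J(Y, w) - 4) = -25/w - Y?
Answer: 36527037/104 ≈ 3.5122e+5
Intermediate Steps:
J(Y, w) = 4 - 25/(4*w) - Y/4 (J(Y, w) = 4 + (-25/w - Y)/4 = 4 + (-Y - 25/w)/4 = 4 + (-25/(4*w) - Y/4) = 4 - 25/(4*w) - Y/4)
n(h, M) = M + 9*h
355643 - n(491, J(-1*(-7), -26)) = 355643 - ((4 - 25/4/(-26) - (-1)*(-7)/4) + 9*491) = 355643 - ((4 - 25/4*(-1/26) - ¼*7) + 4419) = 355643 - ((4 + 25/104 - 7/4) + 4419) = 355643 - (259/104 + 4419) = 355643 - 1*459835/104 = 355643 - 459835/104 = 36527037/104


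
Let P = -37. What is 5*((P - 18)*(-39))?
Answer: 10725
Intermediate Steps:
5*((P - 18)*(-39)) = 5*((-37 - 18)*(-39)) = 5*(-55*(-39)) = 5*2145 = 10725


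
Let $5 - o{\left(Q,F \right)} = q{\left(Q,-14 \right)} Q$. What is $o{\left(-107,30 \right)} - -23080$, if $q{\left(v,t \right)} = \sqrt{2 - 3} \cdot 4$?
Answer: $23085 + 428 i \approx 23085.0 + 428.0 i$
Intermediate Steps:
$q{\left(v,t \right)} = 4 i$ ($q{\left(v,t \right)} = \sqrt{-1} \cdot 4 = i 4 = 4 i$)
$o{\left(Q,F \right)} = 5 - 4 i Q$
$o{\left(-107,30 \right)} - -23080 = \left(5 - 4 i \left(-107\right)\right) - -23080 = \left(5 + 428 i\right) + 23080 = 23085 + 428 i$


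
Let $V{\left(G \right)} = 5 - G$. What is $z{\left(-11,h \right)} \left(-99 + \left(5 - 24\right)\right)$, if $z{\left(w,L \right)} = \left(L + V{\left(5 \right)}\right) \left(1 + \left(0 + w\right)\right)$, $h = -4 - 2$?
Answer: $-7080$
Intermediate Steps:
$h = -6$
$z{\left(w,L \right)} = L \left(1 + w\right)$ ($z{\left(w,L \right)} = \left(L + \left(5 - 5\right)\right) \left(1 + \left(0 + w\right)\right) = \left(L + \left(5 - 5\right)\right) \left(1 + w\right) = \left(L + 0\right) \left(1 + w\right) = L \left(1 + w\right)$)
$z{\left(-11,h \right)} \left(-99 + \left(5 - 24\right)\right) = - 6 \left(1 - 11\right) \left(-99 + \left(5 - 24\right)\right) = \left(-6\right) \left(-10\right) \left(-99 + \left(5 - 24\right)\right) = 60 \left(-99 - 19\right) = 60 \left(-118\right) = -7080$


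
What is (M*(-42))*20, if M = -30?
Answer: 25200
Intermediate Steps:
(M*(-42))*20 = -30*(-42)*20 = 1260*20 = 25200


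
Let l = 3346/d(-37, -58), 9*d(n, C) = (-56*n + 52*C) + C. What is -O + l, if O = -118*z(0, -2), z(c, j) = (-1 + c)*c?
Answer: -5019/167 ≈ -30.054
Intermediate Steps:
d(n, C) = -56*n/9 + 53*C/9 (d(n, C) = ((-56*n + 52*C) + C)/9 = (-56*n + 53*C)/9 = -56*n/9 + 53*C/9)
z(c, j) = c*(-1 + c)
l = -5019/167 (l = 3346/(-56/9*(-37) + (53/9)*(-58)) = 3346/(2072/9 - 3074/9) = 3346/(-334/3) = 3346*(-3/334) = -5019/167 ≈ -30.054)
O = 0 (O = -0*(-1 + 0) = -0*(-1) = -118*0 = 0)
-O + l = -1*0 - 5019/167 = 0 - 5019/167 = -5019/167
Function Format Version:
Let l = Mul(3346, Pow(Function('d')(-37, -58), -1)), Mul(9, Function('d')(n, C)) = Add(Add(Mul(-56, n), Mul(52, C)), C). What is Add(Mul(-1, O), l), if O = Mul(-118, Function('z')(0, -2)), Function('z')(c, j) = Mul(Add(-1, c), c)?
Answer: Rational(-5019, 167) ≈ -30.054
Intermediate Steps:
Function('d')(n, C) = Add(Mul(Rational(-56, 9), n), Mul(Rational(53, 9), C)) (Function('d')(n, C) = Mul(Rational(1, 9), Add(Add(Mul(-56, n), Mul(52, C)), C)) = Mul(Rational(1, 9), Add(Mul(-56, n), Mul(53, C))) = Add(Mul(Rational(-56, 9), n), Mul(Rational(53, 9), C)))
Function('z')(c, j) = Mul(c, Add(-1, c))
l = Rational(-5019, 167) (l = Mul(3346, Pow(Add(Mul(Rational(-56, 9), -37), Mul(Rational(53, 9), -58)), -1)) = Mul(3346, Pow(Add(Rational(2072, 9), Rational(-3074, 9)), -1)) = Mul(3346, Pow(Rational(-334, 3), -1)) = Mul(3346, Rational(-3, 334)) = Rational(-5019, 167) ≈ -30.054)
O = 0 (O = Mul(-118, Mul(0, Add(-1, 0))) = Mul(-118, Mul(0, -1)) = Mul(-118, 0) = 0)
Add(Mul(-1, O), l) = Add(Mul(-1, 0), Rational(-5019, 167)) = Add(0, Rational(-5019, 167)) = Rational(-5019, 167)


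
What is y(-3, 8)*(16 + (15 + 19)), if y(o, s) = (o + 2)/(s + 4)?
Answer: -25/6 ≈ -4.1667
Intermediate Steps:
y(o, s) = (2 + o)/(4 + s)
y(-3, 8)*(16 + (15 + 19)) = ((2 - 3)/(4 + 8))*(16 + (15 + 19)) = (-1/12)*(16 + 34) = ((1/12)*(-1))*50 = -1/12*50 = -25/6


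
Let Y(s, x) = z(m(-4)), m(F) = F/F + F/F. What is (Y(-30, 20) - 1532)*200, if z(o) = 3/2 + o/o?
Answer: -305900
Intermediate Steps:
m(F) = 2 (m(F) = 1 + 1 = 2)
z(o) = 5/2 (z(o) = 3*(½) + 1 = 3/2 + 1 = 5/2)
Y(s, x) = 5/2
(Y(-30, 20) - 1532)*200 = (5/2 - 1532)*200 = -3059/2*200 = -305900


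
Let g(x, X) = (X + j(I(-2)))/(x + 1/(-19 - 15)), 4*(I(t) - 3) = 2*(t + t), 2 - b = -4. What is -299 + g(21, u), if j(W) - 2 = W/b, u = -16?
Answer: -640972/2139 ≈ -299.66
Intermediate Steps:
b = 6 (b = 2 - 1*(-4) = 2 + 4 = 6)
I(t) = 3 + t (I(t) = 3 + (2*(t + t))/4 = 3 + (2*(2*t))/4 = 3 + (4*t)/4 = 3 + t)
j(W) = 2 + W/6
g(x, X) = (13/6 + X)/(-1/34 + x) (g(x, X) = (X + (2 + (3 - 2)/6))/(x + 1/(-19 - 15)) = (X + (2 + (⅙)*1))/(x + 1/(-34)) = (X + (2 + ⅙))/(x - 1/34) = (X + 13/6)/(-1/34 + x) = (13/6 + X)/(-1/34 + x))
-299 + g(21, u) = -299 + 17*(13 + 6*(-16))/(3*(-1 + 34*21)) = -299 + 17*(13 - 96)/(3*(-1 + 714)) = -299 + (17/3)*(-83)/713 = -299 + (17/3)*(1/713)*(-83) = -299 - 1411/2139 = -640972/2139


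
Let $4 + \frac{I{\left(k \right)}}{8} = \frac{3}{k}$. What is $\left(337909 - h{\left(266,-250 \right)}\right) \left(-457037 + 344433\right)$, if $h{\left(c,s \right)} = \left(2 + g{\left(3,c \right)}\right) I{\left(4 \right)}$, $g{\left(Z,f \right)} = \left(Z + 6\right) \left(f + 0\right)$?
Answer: $-45064683820$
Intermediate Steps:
$g{\left(Z,f \right)} = f \left(6 + Z\right)$ ($g{\left(Z,f \right)} = \left(6 + Z\right) f = f \left(6 + Z\right)$)
$I{\left(k \right)} = -32 + \frac{24}{k}$ ($I{\left(k \right)} = -32 + 8 \frac{3}{k} = -32 + \frac{24}{k}$)
$h{\left(c,s \right)} = -52 - 234 c$ ($h{\left(c,s \right)} = \left(2 + c \left(6 + 3\right)\right) \left(-32 + \frac{24}{4}\right) = \left(2 + c 9\right) \left(-32 + 24 \cdot \frac{1}{4}\right) = \left(2 + 9 c\right) \left(-32 + 6\right) = \left(2 + 9 c\right) \left(-26\right) = -52 - 234 c$)
$\left(337909 - h{\left(266,-250 \right)}\right) \left(-457037 + 344433\right) = \left(337909 - \left(-52 - 62244\right)\right) \left(-457037 + 344433\right) = \left(337909 - \left(-52 - 62244\right)\right) \left(-112604\right) = \left(337909 - -62296\right) \left(-112604\right) = \left(337909 + 62296\right) \left(-112604\right) = 400205 \left(-112604\right) = -45064683820$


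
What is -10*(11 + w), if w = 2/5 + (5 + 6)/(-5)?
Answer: -92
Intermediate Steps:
w = -9/5 (w = 2*(⅕) + 11*(-⅕) = ⅖ - 11/5 = -9/5 ≈ -1.8000)
-10*(11 + w) = -10*(11 - 9/5) = -10*46/5 = -92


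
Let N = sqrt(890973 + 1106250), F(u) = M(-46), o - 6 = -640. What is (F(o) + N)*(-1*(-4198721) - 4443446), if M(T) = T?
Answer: 11257350 - 244725*sqrt(1997223) ≈ -3.3460e+8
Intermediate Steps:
o = -634 (o = 6 - 640 = -634)
F(u) = -46
N = sqrt(1997223) ≈ 1413.2
(F(o) + N)*(-1*(-4198721) - 4443446) = (-46 + sqrt(1997223))*(-1*(-4198721) - 4443446) = (-46 + sqrt(1997223))*(4198721 - 4443446) = (-46 + sqrt(1997223))*(-244725) = 11257350 - 244725*sqrt(1997223)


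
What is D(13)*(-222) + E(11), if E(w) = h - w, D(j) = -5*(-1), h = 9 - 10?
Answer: -1122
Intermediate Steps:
h = -1
D(j) = 5
E(w) = -1 - w
D(13)*(-222) + E(11) = 5*(-222) + (-1 - 1*11) = -1110 + (-1 - 11) = -1110 - 12 = -1122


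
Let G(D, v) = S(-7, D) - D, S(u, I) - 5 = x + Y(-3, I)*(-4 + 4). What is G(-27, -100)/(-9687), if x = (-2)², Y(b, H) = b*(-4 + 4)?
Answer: -12/3229 ≈ -0.0037163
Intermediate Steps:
Y(b, H) = 0 (Y(b, H) = b*0 = 0)
x = 4
S(u, I) = 9 (S(u, I) = 5 + (4 + 0*(-4 + 4)) = 5 + (4 + 0*0) = 5 + (4 + 0) = 5 + 4 = 9)
G(D, v) = 9 - D
G(-27, -100)/(-9687) = (9 - 1*(-27))/(-9687) = (9 + 27)*(-1/9687) = 36*(-1/9687) = -12/3229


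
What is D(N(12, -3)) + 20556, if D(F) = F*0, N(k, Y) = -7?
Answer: 20556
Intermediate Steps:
D(F) = 0
D(N(12, -3)) + 20556 = 0 + 20556 = 20556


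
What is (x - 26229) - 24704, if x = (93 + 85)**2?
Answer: -19249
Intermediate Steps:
x = 31684 (x = 178**2 = 31684)
(x - 26229) - 24704 = (31684 - 26229) - 24704 = 5455 - 24704 = -19249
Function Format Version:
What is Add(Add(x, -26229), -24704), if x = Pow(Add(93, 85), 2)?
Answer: -19249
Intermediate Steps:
x = 31684 (x = Pow(178, 2) = 31684)
Add(Add(x, -26229), -24704) = Add(Add(31684, -26229), -24704) = Add(5455, -24704) = -19249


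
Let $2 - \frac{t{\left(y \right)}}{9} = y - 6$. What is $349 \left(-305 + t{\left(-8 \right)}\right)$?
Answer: $-56189$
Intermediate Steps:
$t{\left(y \right)} = 72 - 9 y$ ($t{\left(y \right)} = 18 - 9 \left(y - 6\right) = 18 - 9 \left(-6 + y\right) = 18 - \left(-54 + 9 y\right) = 72 - 9 y$)
$349 \left(-305 + t{\left(-8 \right)}\right) = 349 \left(-305 + \left(72 - -72\right)\right) = 349 \left(-305 + \left(72 + 72\right)\right) = 349 \left(-305 + 144\right) = 349 \left(-161\right) = -56189$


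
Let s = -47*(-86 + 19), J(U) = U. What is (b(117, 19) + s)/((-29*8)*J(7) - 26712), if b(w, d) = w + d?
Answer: -3285/28336 ≈ -0.11593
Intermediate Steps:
s = 3149 (s = -47*(-67) = 3149)
b(w, d) = d + w
(b(117, 19) + s)/((-29*8)*J(7) - 26712) = ((19 + 117) + 3149)/(-29*8*7 - 26712) = (136 + 3149)/(-232*7 - 26712) = 3285/(-1624 - 26712) = 3285/(-28336) = 3285*(-1/28336) = -3285/28336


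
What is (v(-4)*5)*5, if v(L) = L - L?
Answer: 0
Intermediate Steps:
v(L) = 0
(v(-4)*5)*5 = (0*5)*5 = 0*5 = 0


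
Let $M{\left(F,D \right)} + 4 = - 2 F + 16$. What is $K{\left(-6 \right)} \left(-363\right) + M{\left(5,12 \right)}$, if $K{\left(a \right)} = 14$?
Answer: $-5080$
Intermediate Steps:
$M{\left(F,D \right)} = 12 - 2 F$ ($M{\left(F,D \right)} = -4 - \left(-16 + 2 F\right) = 12 - 2 F$)
$K{\left(-6 \right)} \left(-363\right) + M{\left(5,12 \right)} = 14 \left(-363\right) + \left(12 - 10\right) = -5082 + \left(12 - 10\right) = -5082 + 2 = -5080$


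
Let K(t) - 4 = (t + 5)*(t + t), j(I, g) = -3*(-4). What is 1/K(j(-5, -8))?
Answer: 1/412 ≈ 0.0024272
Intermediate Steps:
j(I, g) = 12
K(t) = 4 + 2*t*(5 + t) (K(t) = 4 + (t + 5)*(t + t) = 4 + (5 + t)*(2*t) = 4 + 2*t*(5 + t))
1/K(j(-5, -8)) = 1/(4 + 2*12**2 + 10*12) = 1/(4 + 2*144 + 120) = 1/(4 + 288 + 120) = 1/412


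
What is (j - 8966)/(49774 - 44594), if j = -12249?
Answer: -4243/1036 ≈ -4.0956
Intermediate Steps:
(j - 8966)/(49774 - 44594) = (-12249 - 8966)/(49774 - 44594) = -21215/5180 = -21215*1/5180 = -4243/1036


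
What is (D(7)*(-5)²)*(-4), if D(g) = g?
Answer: -700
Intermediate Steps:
(D(7)*(-5)²)*(-4) = (7*(-5)²)*(-4) = (7*25)*(-4) = 175*(-4) = -700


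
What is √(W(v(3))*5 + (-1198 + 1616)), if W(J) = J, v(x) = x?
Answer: √433 ≈ 20.809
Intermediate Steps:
√(W(v(3))*5 + (-1198 + 1616)) = √(3*5 + (-1198 + 1616)) = √(15 + 418) = √433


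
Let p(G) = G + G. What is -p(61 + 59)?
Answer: -240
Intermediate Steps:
p(G) = 2*G
-p(61 + 59) = -2*(61 + 59) = -2*120 = -1*240 = -240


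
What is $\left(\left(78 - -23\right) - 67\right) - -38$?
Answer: $72$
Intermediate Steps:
$\left(\left(78 - -23\right) - 67\right) - -38 = \left(\left(78 + 23\right) + \left(-69 + 2\right)\right) + \left(-127 + 165\right) = \left(101 - 67\right) + 38 = 34 + 38 = 72$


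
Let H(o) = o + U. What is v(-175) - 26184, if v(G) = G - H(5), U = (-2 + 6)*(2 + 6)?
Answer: -26396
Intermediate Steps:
U = 32 (U = 4*8 = 32)
H(o) = 32 + o (H(o) = o + 32 = 32 + o)
v(G) = -37 + G (v(G) = G - (32 + 5) = G - 1*37 = G - 37 = -37 + G)
v(-175) - 26184 = (-37 - 175) - 26184 = -212 - 26184 = -26396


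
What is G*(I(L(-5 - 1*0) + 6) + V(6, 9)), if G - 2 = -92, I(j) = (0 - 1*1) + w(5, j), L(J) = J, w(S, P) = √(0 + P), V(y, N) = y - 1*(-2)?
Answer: -720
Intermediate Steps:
V(y, N) = 2 + y (V(y, N) = y + 2 = 2 + y)
w(S, P) = √P
I(j) = -1 + √j (I(j) = (0 - 1*1) + √j = (0 - 1) + √j = -1 + √j)
G = -90 (G = 2 - 92 = -90)
G*(I(L(-5 - 1*0) + 6) + V(6, 9)) = -90*((-1 + √((-5 - 1*0) + 6)) + (2 + 6)) = -90*((-1 + √((-5 + 0) + 6)) + 8) = -90*((-1 + √(-5 + 6)) + 8) = -90*((-1 + √1) + 8) = -90*((-1 + 1) + 8) = -90*(0 + 8) = -90*8 = -720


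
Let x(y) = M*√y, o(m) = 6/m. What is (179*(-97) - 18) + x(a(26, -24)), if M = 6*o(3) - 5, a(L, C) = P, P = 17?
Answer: -17381 + 7*√17 ≈ -17352.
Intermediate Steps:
a(L, C) = 17
M = 7 (M = 6*(6/3) - 5 = 6*(6*(⅓)) - 5 = 6*2 - 5 = 12 - 5 = 7)
x(y) = 7*√y
(179*(-97) - 18) + x(a(26, -24)) = (179*(-97) - 18) + 7*√17 = (-17363 - 18) + 7*√17 = -17381 + 7*√17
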